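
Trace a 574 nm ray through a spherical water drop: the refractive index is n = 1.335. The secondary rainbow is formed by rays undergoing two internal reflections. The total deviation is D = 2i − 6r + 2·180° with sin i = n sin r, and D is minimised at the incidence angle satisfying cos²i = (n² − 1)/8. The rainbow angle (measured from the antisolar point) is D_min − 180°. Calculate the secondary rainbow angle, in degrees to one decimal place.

cos²i = (1.78222 − 1)/8 = 0.09778; i = arccos(0.31269) = 71.778°.
sin r = sin 71.778°/1.335 = 0.71150; r = 45.357°.
D_min = 2·71.778° − 6·45.357° + 360° = 231.414°.
Rainbow angle = D_min − 180° = 51.414°.

51.4°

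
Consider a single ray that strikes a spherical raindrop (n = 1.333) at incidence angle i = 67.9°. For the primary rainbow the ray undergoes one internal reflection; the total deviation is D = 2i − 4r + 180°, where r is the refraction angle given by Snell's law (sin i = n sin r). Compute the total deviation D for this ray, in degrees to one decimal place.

139.7°

sin r = sin 67.9° / 1.333 = 0.9265/1.333 = 0.6951; r = 44.03°.
D = 2·67.9° − 4·44.03° + 180° = 135.80° − 176.13° + 180° = 139.67°.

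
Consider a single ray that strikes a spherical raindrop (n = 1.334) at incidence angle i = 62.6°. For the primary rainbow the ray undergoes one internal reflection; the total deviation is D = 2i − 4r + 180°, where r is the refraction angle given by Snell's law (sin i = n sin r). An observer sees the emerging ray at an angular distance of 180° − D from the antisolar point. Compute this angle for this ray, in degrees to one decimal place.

41.7°

sin r = sin 62.6° / 1.334 = 0.8878/1.334 = 0.6655; r = 41.72°.
D = 2·62.6° − 4·41.72° + 180° = 125.20° − 166.89° + 180° = 138.31°.
Angle from antisolar point = 180° − D = 41.69°.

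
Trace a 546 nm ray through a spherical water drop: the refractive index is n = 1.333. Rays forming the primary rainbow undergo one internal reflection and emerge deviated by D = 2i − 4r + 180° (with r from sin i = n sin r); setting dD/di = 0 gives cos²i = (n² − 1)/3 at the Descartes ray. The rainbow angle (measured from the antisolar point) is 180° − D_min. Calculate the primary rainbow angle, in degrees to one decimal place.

cos²i = (1.77689 − 1)/3 = 0.25896; i = arccos(0.50888) = 59.410°.
sin r = sin 59.410°/1.333 = 0.64579; r = 40.225°.
D_min = 2·59.410° − 4·40.225° + 180° = 137.922°.
Rainbow angle = 180° − D_min = 42.078°.

42.1°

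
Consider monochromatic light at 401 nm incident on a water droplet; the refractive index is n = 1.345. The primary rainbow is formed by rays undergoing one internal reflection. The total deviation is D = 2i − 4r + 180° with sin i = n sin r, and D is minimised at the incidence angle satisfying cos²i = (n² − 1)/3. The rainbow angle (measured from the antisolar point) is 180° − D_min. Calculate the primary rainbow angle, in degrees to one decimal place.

cos²i = (1.80902 − 1)/3 = 0.26967; i = arccos(0.51930) = 58.715°.
sin r = sin 58.715°/1.345 = 0.63538; r = 39.448°.
D_min = 2·58.715° − 4·39.448° + 180° = 139.635°.
Rainbow angle = 180° − D_min = 40.365°.

40.4°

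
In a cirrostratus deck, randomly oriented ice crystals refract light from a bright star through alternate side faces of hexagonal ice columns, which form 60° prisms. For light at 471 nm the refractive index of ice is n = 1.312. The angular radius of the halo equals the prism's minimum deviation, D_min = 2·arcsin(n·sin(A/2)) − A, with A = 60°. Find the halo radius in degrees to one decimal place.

22.0°

n·sin(A/2) = 1.312 × sin 30° = 1.312 × 0.5000 = 0.6560.
D_min = 2·arcsin(0.6560) − 60° = 2 × 40.996° − 60° = 21.991°.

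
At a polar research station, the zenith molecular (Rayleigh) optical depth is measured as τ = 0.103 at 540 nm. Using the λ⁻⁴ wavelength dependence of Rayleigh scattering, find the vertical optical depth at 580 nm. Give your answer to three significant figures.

τ(580 nm) = τ(540 nm) × (540/580)⁴ = 0.103 × (0.9310)⁴ = 0.103 × 0.7514 = 0.0774.

0.0774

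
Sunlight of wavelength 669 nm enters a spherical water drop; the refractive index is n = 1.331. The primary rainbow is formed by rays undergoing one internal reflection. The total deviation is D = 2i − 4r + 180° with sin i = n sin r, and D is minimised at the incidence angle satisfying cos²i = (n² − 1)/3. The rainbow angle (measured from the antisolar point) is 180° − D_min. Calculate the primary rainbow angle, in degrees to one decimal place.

42.4°

cos²i = (1.77156 − 1)/3 = 0.25719; i = arccos(0.50714) = 59.527°.
sin r = sin 59.527°/1.331 = 0.64753; r = 40.356°.
D_min = 2·59.527° − 4·40.356° + 180° = 137.630°.
Rainbow angle = 180° − D_min = 42.370°.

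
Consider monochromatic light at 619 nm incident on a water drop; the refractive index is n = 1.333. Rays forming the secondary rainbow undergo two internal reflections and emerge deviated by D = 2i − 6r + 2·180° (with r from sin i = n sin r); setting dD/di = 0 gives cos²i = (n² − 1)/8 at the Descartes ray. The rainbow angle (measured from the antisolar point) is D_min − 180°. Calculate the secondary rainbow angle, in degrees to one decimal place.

50.9°

cos²i = (1.77689 − 1)/8 = 0.09711; i = arccos(0.31163) = 71.843°.
sin r = sin 71.843°/1.333 = 0.71283; r = 45.466°.
D_min = 2·71.843° − 6·45.466° + 360° = 230.891°.
Rainbow angle = D_min − 180° = 50.891°.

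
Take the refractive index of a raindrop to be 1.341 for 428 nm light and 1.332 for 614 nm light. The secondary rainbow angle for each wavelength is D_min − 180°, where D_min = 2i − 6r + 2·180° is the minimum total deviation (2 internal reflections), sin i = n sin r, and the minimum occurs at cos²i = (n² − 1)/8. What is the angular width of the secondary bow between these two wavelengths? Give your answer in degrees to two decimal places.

At 428 nm (n = 1.341): cos²i = 0.09979 → i = 71.586°, r = 45.034°, D_min = 232.966°, rainbow angle = 52.966°.
At 614 nm (n = 1.332): cos²i = 0.09678 → i = 71.875°, r = 45.520°, D_min = 230.628°, rainbow angle = 50.628°.
Angular width = |52.966° − 50.628°| = 2.337°.

2.34°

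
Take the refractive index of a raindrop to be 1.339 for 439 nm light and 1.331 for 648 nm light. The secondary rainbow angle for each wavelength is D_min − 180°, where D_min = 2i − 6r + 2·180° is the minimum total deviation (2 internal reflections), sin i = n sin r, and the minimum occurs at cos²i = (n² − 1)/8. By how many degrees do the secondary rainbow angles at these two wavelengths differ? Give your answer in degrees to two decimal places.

At 439 nm (n = 1.339): cos²i = 0.09912 → i = 71.650°, r = 45.141°, D_min = 232.451°, rainbow angle = 52.451°.
At 648 nm (n = 1.331): cos²i = 0.09645 → i = 71.907°, r = 45.575°, D_min = 230.365°, rainbow angle = 50.365°.
Angular width = |52.451° − 50.365°| = 2.086°.

2.09°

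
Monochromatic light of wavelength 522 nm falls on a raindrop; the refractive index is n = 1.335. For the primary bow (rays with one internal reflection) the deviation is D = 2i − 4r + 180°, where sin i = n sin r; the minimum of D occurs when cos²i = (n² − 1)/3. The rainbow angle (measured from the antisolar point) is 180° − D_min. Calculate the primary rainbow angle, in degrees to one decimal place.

cos²i = (1.78222 − 1)/3 = 0.26074; i = arccos(0.51063) = 59.294°.
sin r = sin 59.294°/1.335 = 0.64405; r = 40.094°.
D_min = 2·59.294° − 4·40.094° + 180° = 138.212°.
Rainbow angle = 180° − D_min = 41.788°.

41.8°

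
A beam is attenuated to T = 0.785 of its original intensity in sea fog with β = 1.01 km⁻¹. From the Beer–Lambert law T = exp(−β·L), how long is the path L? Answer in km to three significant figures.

0.240 km

Beer–Lambert: T = exp(−βL) ⇒ L = −ln(T)/β = −ln(0.785)/1.01 = 0.2421/1.01 = 0.2397 km.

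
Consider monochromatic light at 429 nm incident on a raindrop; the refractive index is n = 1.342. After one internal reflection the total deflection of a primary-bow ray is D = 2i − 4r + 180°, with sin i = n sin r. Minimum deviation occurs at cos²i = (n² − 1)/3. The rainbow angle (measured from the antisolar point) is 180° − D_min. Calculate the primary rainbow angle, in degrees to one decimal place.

cos²i = (1.80096 − 1)/3 = 0.26699; i = arccos(0.51671) = 58.888°.
sin r = sin 58.888°/1.342 = 0.63797; r = 39.641°.
D_min = 2·58.888° − 4·39.641° + 180° = 139.213°.
Rainbow angle = 180° − D_min = 40.787°.

40.8°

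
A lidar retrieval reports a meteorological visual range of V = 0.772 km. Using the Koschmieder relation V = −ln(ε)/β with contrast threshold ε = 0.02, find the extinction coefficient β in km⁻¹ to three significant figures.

5.07 km⁻¹

β = −ln(0.02) / V = 3.912 / 0.772 = 5.0674 km⁻¹.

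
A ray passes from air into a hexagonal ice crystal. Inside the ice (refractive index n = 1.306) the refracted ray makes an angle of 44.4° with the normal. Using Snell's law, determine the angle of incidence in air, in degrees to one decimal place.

66.0°

Snell: sin θ_i = n · sin θ_r = 1.306 × sin 44.4° = 1.306 × 0.6997 = 0.9138.
θ_i = arcsin(0.9138) = 66.03°.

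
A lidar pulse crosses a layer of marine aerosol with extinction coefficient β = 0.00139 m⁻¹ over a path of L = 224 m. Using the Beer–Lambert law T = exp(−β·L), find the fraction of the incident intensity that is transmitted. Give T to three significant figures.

τ = β·L = 0.00139 × 224 = 0.3114.
T = exp(−0.3114) = 0.7325.

0.732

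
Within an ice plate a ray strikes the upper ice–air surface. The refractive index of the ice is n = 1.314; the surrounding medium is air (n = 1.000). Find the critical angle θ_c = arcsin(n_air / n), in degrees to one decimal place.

sin θ_c = n_air / n = 1.000 / 1.314 = 0.7610.
θ_c = arcsin(0.7610) = 49.56°.

49.6°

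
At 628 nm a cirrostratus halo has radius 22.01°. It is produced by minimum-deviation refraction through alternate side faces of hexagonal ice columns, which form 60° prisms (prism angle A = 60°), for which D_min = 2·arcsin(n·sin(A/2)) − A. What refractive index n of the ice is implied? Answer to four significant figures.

1.312

Rearranging: n = sin((D_min + A)/2) / sin(A/2).
(D_min + A)/2 = (22.01° + 60°)/2 = 41.005°.
n = sin 41.005° / sin 30° = 0.6561 / 0.5000 = 1.3122.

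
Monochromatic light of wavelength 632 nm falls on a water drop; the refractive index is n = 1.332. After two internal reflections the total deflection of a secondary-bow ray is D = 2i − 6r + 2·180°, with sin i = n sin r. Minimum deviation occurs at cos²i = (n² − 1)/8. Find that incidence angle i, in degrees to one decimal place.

cos²i = (1.332² − 1)/8 = (1.77422 − 1)/8 = 0.09678.
cos i = 0.31109, so i = 71.875°.

71.9°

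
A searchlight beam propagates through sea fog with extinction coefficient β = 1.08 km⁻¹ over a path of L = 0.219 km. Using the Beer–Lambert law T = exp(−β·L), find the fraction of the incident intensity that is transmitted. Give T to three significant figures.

τ = β·L = 1.08 × 0.219 = 0.2365.
T = exp(−0.2365) = 0.7894.

0.789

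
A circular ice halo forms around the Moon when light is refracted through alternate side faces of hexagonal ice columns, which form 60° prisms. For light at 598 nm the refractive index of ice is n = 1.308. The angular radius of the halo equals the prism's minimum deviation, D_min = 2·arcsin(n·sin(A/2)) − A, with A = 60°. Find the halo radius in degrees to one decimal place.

n·sin(A/2) = 1.308 × sin 30° = 1.308 × 0.5000 = 0.6540.
D_min = 2·arcsin(0.6540) − 60° = 2 × 40.844° − 60° = 21.688°.

21.7°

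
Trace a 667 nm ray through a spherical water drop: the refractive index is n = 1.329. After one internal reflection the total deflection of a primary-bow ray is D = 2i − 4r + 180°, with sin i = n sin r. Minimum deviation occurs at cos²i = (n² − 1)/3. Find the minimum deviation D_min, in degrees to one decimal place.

137.3°

cos²i = (1.76624 − 1)/3 = 0.25541; i = arccos(0.50538) = 59.643°.
sin r = sin 59.643°/1.329 = 0.64928; r = 40.487°.
D_min = 2·59.643° − 4·40.487° + 180° = 137.337°.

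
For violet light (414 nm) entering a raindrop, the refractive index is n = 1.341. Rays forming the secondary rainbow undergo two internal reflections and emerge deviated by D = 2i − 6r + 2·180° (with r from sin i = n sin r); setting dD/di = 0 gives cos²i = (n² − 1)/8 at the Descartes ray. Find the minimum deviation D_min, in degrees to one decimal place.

233.0°

cos²i = (1.79828 − 1)/8 = 0.09979; i = arccos(0.31589) = 71.586°.
sin r = sin 71.586°/1.341 = 0.70753; r = 45.034°.
D_min = 2·71.586° − 6·45.034° + 360° = 232.966°.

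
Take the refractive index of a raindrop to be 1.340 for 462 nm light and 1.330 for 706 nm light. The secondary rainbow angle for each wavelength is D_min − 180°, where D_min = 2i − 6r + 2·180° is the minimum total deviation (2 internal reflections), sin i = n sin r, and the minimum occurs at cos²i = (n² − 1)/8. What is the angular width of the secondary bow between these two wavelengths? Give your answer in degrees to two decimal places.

At 462 nm (n = 1.340): cos²i = 0.09945 → i = 71.618°, r = 45.088°, D_min = 232.709°, rainbow angle = 52.709°.
At 706 nm (n = 1.330): cos²i = 0.09611 → i = 71.940°, r = 45.630°, D_min = 230.101°, rainbow angle = 50.101°.
Angular width = |52.709° − 50.101°| = 2.608°.

2.61°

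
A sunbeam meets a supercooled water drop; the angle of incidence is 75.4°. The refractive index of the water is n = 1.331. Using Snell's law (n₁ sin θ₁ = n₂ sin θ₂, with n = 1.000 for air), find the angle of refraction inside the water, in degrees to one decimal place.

46.6°

Snell: sin θ_r = sin θ_i / n = sin 75.4° / 1.331 = 0.9677 / 1.331 = 0.7271.
θ_r = arcsin(0.7271) = 46.64°.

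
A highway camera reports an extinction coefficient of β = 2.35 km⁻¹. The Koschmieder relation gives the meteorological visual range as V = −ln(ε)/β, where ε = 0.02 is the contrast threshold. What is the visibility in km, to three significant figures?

V = −ln(0.02) / 2.35 = 3.912 / 2.35 = 1.6647 km.

1.66 km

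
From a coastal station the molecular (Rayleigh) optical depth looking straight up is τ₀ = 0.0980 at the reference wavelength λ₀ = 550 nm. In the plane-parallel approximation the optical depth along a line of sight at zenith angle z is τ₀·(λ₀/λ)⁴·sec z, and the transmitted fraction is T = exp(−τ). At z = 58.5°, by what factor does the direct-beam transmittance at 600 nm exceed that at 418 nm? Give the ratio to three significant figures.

1.54

Airmass: sec 58.5° = 1.9139.
τ(600 nm) = 0.0980 × (550/600)⁴ × 1.9139 = 0.0980 × 0.7061 × 1.9139 = 0.1324.
τ(418 nm) = 0.0980 × (550/418)⁴ × 1.9139 = 0.0980 × 2.9974 × 1.9139 = 0.5622.
T(600)/T(418) = exp(τ_B − τ_A) = exp(0.4298) = 1.5369.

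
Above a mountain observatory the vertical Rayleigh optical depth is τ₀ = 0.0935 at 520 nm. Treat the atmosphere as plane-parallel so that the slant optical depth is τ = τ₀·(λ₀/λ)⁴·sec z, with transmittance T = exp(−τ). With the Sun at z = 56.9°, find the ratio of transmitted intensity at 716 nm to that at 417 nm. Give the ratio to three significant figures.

1.44

Airmass: sec 56.9° = 1.8312.
τ(716 nm) = 0.0935 × (520/716)⁴ × 1.8312 = 0.0935 × 0.2782 × 1.8312 = 0.0476.
τ(417 nm) = 0.0935 × (520/417)⁴ × 1.8312 = 0.0935 × 2.4181 × 1.8312 = 0.4140.
T(716)/T(417) = exp(τ_B − τ_A) = exp(0.3664) = 1.4425.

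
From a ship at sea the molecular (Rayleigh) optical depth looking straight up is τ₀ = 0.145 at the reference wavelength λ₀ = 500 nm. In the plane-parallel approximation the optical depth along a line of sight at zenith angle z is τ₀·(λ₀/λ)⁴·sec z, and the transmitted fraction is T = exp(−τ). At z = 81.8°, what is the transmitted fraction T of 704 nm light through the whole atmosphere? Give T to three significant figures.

sec 81.8° = 7.0112.
τ = 0.145 × (500/704)⁴ × 7.0112 = 0.145 × 0.2544 × 7.0112 = 0.2587.
T = exp(−0.2587) = 0.7721.

0.772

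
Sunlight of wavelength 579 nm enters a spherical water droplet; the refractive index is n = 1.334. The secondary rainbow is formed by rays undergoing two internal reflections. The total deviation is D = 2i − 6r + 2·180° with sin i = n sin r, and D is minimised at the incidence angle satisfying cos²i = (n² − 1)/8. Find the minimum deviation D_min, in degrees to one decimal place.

cos²i = (1.77956 − 1)/8 = 0.09744; i = arccos(0.31216) = 71.810°.
sin r = sin 71.810°/1.334 = 0.71217; r = 45.411°.
D_min = 2·71.810° − 6·45.411° + 360° = 231.153°.

231.2°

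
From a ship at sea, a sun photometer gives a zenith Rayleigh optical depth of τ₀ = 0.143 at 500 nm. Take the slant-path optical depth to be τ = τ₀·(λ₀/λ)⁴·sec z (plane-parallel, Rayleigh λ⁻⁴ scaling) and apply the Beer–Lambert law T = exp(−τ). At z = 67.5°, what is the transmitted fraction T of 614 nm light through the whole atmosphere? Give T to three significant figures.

sec 67.5° = 2.6131.
τ = 0.143 × (500/614)⁴ × 2.6131 = 0.143 × 0.4398 × 2.6131 = 0.1643.
T = exp(−0.1643) = 0.8485.

0.848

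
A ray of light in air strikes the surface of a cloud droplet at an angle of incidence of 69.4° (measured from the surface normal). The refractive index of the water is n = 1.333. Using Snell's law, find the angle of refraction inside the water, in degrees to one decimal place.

44.6°

Snell: sin θ_r = sin θ_i / n = sin 69.4° / 1.333 = 0.9361 / 1.333 = 0.7022.
θ_r = arcsin(0.7022) = 44.61°.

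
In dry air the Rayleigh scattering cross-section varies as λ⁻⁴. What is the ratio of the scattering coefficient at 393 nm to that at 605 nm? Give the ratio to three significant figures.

Rayleigh scattering ∝ λ⁻⁴, so the ratio of coefficients is the inverse fourth power of the wavelength ratio.
σ(393)/σ(605) = (605/393)⁴ = (1.5394)⁴ = 5.616.

5.62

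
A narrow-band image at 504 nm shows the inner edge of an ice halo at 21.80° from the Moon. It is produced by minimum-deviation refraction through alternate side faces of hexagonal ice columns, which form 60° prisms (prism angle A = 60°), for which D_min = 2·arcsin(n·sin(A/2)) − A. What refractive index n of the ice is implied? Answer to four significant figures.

Rearranging: n = sin((D_min + A)/2) / sin(A/2).
(D_min + A)/2 = (21.80° + 60°)/2 = 40.900°.
n = sin 40.900° / sin 30° = 0.6547 / 0.5000 = 1.3095.

1.309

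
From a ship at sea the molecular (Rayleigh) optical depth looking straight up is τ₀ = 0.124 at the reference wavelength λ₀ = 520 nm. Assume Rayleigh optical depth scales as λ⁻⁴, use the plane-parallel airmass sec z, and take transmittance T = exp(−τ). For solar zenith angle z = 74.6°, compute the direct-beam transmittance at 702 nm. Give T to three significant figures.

0.869

sec 74.6° = 3.7657.
τ = 0.124 × (520/702)⁴ × 3.7657 = 0.124 × 0.3011 × 3.7657 = 0.1406.
T = exp(−0.1406) = 0.8689.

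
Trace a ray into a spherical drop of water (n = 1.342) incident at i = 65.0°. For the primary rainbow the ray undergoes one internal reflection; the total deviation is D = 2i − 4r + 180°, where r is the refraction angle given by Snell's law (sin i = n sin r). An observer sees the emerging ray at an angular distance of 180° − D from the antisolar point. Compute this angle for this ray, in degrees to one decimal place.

sin r = sin 65.0° / 1.342 = 0.9063/1.342 = 0.6753; r = 42.48°.
D = 2·65.0° − 4·42.48° + 180° = 130.00° − 169.92° + 180° = 140.08°.
Angle from antisolar point = 180° − D = 39.92°.

39.9°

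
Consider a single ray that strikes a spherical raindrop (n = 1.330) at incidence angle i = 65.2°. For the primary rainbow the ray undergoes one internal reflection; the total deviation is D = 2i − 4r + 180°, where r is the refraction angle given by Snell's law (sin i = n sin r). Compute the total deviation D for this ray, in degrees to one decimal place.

138.2°

sin r = sin 65.2° / 1.330 = 0.9078/1.330 = 0.6825; r = 43.04°.
D = 2·65.2° − 4·43.04° + 180° = 130.40° − 172.17° + 180° = 138.23°.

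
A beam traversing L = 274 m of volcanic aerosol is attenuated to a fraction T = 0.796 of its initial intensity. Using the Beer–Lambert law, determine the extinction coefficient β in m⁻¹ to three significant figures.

0.000833 m⁻¹

Beer–Lambert: T = exp(−βL) ⇒ β = −ln(T)/L = −ln(0.796)/274 = 0.2282/274 = 0.0008327 m⁻¹.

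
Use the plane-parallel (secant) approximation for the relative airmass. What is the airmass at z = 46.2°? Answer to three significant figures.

X = sec z = 1/cos 46.2° = 1/0.6921 = 1.4448.

1.44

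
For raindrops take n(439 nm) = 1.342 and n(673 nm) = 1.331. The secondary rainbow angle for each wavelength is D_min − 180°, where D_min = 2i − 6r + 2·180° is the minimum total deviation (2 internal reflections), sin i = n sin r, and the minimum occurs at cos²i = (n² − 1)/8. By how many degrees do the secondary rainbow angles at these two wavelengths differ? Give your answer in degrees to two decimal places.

2.86°

At 439 nm (n = 1.342): cos²i = 0.10012 → i = 71.554°, r = 44.981°, D_min = 233.222°, rainbow angle = 53.222°.
At 673 nm (n = 1.331): cos²i = 0.09645 → i = 71.907°, r = 45.575°, D_min = 230.365°, rainbow angle = 50.365°.
Angular width = |53.222° − 50.365°| = 2.857°.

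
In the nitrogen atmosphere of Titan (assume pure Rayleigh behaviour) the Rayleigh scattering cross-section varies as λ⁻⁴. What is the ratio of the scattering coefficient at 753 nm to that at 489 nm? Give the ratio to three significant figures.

0.178

Rayleigh scattering ∝ λ⁻⁴, so the ratio of coefficients is the inverse fourth power of the wavelength ratio.
σ(753)/σ(489) = (489/753)⁴ = (0.6494)⁴ = 0.1779.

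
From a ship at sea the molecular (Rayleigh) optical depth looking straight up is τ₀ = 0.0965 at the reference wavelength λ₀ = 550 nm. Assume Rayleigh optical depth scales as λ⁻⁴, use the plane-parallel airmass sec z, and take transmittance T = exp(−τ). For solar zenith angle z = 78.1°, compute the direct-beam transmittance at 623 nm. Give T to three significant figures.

0.753

sec 78.1° = 4.8496.
τ = 0.0965 × (550/623)⁴ × 4.8496 = 0.0965 × 0.6074 × 4.8496 = 0.2843.
T = exp(−0.2843) = 0.7526.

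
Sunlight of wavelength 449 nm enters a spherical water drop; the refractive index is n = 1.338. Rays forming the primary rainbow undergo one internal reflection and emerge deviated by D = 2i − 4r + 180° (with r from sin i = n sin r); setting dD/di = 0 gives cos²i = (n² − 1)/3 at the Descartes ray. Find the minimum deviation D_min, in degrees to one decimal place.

138.6°

cos²i = (1.79024 − 1)/3 = 0.26341; i = arccos(0.51324) = 59.120°.
sin r = sin 59.120°/1.338 = 0.64144; r = 39.899°.
D_min = 2·59.120° − 4·39.899° + 180° = 138.643°.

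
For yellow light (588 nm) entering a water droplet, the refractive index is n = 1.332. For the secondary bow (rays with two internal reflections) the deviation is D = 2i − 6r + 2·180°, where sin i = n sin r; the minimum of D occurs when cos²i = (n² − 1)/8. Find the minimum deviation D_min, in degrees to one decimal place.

230.6°

cos²i = (1.77422 − 1)/8 = 0.09678; i = arccos(0.31109) = 71.875°.
sin r = sin 71.875°/1.332 = 0.71350; r = 45.520°.
D_min = 2·71.875° − 6·45.520° + 360° = 230.628°.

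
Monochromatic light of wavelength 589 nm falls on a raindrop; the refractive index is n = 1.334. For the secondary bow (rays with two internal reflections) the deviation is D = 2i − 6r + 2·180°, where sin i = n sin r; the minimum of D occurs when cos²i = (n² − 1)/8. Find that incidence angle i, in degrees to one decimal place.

71.8°

cos²i = (1.334² − 1)/8 = (1.77956 − 1)/8 = 0.09744.
cos i = 0.31216, so i = 71.810°.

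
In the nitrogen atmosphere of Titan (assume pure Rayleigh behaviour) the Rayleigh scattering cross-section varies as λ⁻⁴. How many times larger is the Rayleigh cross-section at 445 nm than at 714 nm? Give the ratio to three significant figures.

Rayleigh scattering ∝ λ⁻⁴, so the ratio of coefficients is the inverse fourth power of the wavelength ratio.
σ(445)/σ(714) = (714/445)⁴ = (1.6045)⁴ = 6.628.

6.63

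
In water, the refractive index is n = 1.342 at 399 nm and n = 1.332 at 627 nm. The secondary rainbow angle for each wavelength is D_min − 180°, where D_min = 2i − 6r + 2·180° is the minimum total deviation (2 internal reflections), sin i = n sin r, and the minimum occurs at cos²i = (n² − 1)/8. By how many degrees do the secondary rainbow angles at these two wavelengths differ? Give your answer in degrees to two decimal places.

2.59°

At 399 nm (n = 1.342): cos²i = 0.10012 → i = 71.554°, r = 44.981°, D_min = 233.222°, rainbow angle = 53.222°.
At 627 nm (n = 1.332): cos²i = 0.09678 → i = 71.875°, r = 45.520°, D_min = 230.628°, rainbow angle = 50.628°.
Angular width = |53.222° − 50.628°| = 2.594°.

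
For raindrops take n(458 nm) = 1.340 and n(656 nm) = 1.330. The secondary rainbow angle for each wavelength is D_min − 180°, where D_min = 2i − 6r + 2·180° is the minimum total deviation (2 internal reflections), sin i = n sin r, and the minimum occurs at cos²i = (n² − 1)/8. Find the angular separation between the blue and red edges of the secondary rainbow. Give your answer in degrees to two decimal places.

At 458 nm (n = 1.340): cos²i = 0.09945 → i = 71.618°, r = 45.088°, D_min = 232.709°, rainbow angle = 52.709°.
At 656 nm (n = 1.330): cos²i = 0.09611 → i = 71.940°, r = 45.630°, D_min = 230.101°, rainbow angle = 50.101°.
Angular width = |52.709° − 50.101°| = 2.608°.

2.61°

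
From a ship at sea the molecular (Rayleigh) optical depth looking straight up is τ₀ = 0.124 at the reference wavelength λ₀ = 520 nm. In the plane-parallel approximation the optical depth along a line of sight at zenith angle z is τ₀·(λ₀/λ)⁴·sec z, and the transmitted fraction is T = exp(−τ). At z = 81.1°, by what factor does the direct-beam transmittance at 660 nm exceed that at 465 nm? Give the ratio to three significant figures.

2.57

Airmass: sec 81.1° = 6.4637.
τ(660 nm) = 0.124 × (520/660)⁴ × 6.4637 = 0.124 × 0.3853 × 6.4637 = 0.3088.
τ(465 nm) = 0.124 × (520/465)⁴ × 6.4637 = 0.124 × 1.5639 × 6.4637 = 1.2534.
T(660)/T(465) = exp(τ_B − τ_A) = exp(0.9446) = 2.5718.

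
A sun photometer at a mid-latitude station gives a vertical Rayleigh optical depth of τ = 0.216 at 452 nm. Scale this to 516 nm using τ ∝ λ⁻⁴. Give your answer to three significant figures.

0.127

τ(516 nm) = τ(452 nm) × (452/516)⁴ = 0.216 × (0.8760)⁴ = 0.216 × 0.5888 = 0.1272.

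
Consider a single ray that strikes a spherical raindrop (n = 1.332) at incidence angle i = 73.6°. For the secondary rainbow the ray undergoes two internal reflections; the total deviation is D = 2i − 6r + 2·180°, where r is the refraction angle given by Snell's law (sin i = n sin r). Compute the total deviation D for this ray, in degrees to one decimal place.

230.8°

sin r = sin 73.6° / 1.332 = 0.9593/1.332 = 0.7202; r = 46.07°.
D = 2·73.6° − 6·46.07° + 2·180° = 147.20° − 276.43° + 360° = 230.77°.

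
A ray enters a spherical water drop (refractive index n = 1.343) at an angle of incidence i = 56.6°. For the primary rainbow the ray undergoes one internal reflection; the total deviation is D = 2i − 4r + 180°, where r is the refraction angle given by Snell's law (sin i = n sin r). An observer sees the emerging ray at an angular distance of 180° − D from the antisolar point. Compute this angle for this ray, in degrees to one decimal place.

40.5°

sin r = sin 56.6° / 1.343 = 0.8348/1.343 = 0.6216; r = 38.44°.
D = 2·56.6° − 4·38.44° + 180° = 113.20° − 153.74° + 180° = 139.46°.
Angle from antisolar point = 180° − D = 40.54°.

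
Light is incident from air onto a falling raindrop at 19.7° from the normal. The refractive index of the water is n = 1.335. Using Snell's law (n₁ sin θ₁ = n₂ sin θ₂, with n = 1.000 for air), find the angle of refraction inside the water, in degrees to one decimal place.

Snell: sin θ_r = sin θ_i / n = sin 19.7° / 1.335 = 0.3371 / 1.335 = 0.2525.
θ_r = arcsin(0.2525) = 14.63°.

14.6°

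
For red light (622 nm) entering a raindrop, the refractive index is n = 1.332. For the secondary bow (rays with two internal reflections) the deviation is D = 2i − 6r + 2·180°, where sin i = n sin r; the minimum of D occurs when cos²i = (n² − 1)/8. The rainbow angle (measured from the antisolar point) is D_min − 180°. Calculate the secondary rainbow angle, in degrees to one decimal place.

50.6°

cos²i = (1.77422 − 1)/8 = 0.09678; i = arccos(0.31109) = 71.875°.
sin r = sin 71.875°/1.332 = 0.71350; r = 45.520°.
D_min = 2·71.875° − 6·45.520° + 360° = 230.628°.
Rainbow angle = D_min − 180° = 50.628°.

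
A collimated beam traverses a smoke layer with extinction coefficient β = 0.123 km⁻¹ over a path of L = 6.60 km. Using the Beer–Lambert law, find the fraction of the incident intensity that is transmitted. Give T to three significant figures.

τ = β·L = 0.123 × 6.60 = 0.8118.
T = exp(−0.8118) = 0.4441.

0.444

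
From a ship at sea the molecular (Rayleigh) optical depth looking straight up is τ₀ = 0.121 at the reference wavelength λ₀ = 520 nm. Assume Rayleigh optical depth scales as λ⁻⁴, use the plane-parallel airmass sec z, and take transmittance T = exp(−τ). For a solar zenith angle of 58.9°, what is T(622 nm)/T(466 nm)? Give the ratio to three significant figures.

1.28

Airmass: sec 58.9° = 1.9360.
τ(622 nm) = 0.121 × (520/622)⁴ × 1.9360 = 0.121 × 0.4885 × 1.9360 = 0.1144.
τ(466 nm) = 0.121 × (520/466)⁴ × 1.9360 = 0.121 × 1.5505 × 1.9360 = 0.3632.
T(622)/T(466) = exp(τ_B − τ_A) = exp(0.2488) = 1.2825.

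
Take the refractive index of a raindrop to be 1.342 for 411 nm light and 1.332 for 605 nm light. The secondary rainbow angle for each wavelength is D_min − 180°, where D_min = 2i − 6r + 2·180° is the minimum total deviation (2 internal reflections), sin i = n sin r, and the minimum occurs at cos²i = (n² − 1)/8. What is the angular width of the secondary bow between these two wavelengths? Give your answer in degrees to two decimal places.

At 411 nm (n = 1.342): cos²i = 0.10012 → i = 71.554°, r = 44.981°, D_min = 233.222°, rainbow angle = 53.222°.
At 605 nm (n = 1.332): cos²i = 0.09678 → i = 71.875°, r = 45.520°, D_min = 230.628°, rainbow angle = 50.628°.
Angular width = |53.222° − 50.628°| = 2.594°.

2.59°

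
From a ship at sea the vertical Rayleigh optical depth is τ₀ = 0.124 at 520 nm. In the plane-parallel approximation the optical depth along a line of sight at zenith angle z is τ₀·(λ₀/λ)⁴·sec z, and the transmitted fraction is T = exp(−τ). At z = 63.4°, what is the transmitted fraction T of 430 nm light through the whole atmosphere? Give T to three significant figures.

0.553

sec 63.4° = 2.2333.
τ = 0.124 × (520/430)⁴ × 2.2333 = 0.124 × 2.1386 × 2.2333 = 0.5923.
T = exp(−0.5923) = 0.5531.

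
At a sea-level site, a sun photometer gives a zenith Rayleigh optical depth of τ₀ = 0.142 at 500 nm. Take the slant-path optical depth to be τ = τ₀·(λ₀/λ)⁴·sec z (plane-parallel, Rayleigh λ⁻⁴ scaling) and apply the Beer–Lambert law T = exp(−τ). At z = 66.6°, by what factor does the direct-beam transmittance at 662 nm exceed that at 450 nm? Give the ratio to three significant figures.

Airmass: sec 66.6° = 2.5180.
τ(662 nm) = 0.142 × (500/662)⁴ × 2.5180 = 0.142 × 0.3254 × 2.5180 = 0.1164.
τ(450 nm) = 0.142 × (500/450)⁴ × 2.5180 = 0.142 × 1.5242 × 2.5180 = 0.5450.
T(662)/T(450) = exp(τ_B − τ_A) = exp(0.4286) = 1.5351.

1.54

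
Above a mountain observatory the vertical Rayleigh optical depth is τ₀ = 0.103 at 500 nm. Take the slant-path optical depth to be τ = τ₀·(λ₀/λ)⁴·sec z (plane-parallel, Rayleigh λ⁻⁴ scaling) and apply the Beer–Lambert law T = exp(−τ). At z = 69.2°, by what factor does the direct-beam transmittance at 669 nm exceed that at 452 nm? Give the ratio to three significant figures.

Airmass: sec 69.2° = 2.8161.
τ(669 nm) = 0.103 × (500/669)⁴ × 2.8161 = 0.103 × 0.3120 × 2.8161 = 0.0905.
τ(452 nm) = 0.103 × (500/452)⁴ × 2.8161 = 0.103 × 1.4974 × 2.8161 = 0.4343.
T(669)/T(452) = exp(τ_B − τ_A) = exp(0.3438) = 1.4103.

1.41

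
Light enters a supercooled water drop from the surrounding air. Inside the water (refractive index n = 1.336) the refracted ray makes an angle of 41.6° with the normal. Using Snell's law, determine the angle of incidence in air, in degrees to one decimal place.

62.5°

Snell: sin θ_i = n · sin θ_r = 1.336 × sin 41.6° = 1.336 × 0.6639 = 0.8870.
θ_i = arcsin(0.8870) = 62.50°.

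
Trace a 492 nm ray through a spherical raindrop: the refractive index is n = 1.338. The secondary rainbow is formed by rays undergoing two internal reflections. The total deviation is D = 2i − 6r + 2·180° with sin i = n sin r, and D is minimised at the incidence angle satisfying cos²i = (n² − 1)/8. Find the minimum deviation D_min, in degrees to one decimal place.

cos²i = (1.79024 − 1)/8 = 0.09878; i = arccos(0.31429) = 71.682°.
sin r = sin 71.682°/1.338 = 0.70951; r = 45.195°.
D_min = 2·71.682° − 6·45.195° + 360° = 232.193°.

232.2°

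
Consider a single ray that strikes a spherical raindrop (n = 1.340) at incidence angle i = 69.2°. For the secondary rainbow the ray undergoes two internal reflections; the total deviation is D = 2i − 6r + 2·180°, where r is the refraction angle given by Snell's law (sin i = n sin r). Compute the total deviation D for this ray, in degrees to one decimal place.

233.0°

sin r = sin 69.2° / 1.340 = 0.9348/1.340 = 0.6976; r = 44.24°.
D = 2·69.2° − 6·44.24° + 2·180° = 138.40° − 265.42° + 360° = 232.98°.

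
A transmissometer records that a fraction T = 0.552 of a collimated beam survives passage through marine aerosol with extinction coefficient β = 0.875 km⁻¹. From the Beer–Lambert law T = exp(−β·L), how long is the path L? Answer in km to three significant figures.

0.679 km

Beer–Lambert: T = exp(−βL) ⇒ L = −ln(T)/β = −ln(0.552)/0.875 = 0.5942/0.875 = 0.6791 km.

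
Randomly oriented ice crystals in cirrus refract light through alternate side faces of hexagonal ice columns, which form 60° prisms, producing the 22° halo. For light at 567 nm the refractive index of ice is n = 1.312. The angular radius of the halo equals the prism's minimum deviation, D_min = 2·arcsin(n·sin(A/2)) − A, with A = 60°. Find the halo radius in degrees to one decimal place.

22.0°

n·sin(A/2) = 1.312 × sin 30° = 1.312 × 0.5000 = 0.6560.
D_min = 2·arcsin(0.6560) − 60° = 2 × 40.996° − 60° = 21.991°.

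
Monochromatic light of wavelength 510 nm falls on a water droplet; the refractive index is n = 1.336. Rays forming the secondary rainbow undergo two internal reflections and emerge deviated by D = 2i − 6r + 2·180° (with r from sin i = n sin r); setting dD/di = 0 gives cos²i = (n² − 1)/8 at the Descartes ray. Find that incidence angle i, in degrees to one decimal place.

71.7°

cos²i = (1.336² − 1)/8 = (1.78490 − 1)/8 = 0.09811.
cos i = 0.31323, so i = 71.746°.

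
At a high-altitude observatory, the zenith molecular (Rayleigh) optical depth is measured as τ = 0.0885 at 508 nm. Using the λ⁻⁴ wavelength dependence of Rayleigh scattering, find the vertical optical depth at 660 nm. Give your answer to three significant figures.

τ(660 nm) = τ(508 nm) × (508/660)⁴ = 0.0885 × (0.7697)⁴ = 0.0885 × 0.3510 = 0.0311.

0.0311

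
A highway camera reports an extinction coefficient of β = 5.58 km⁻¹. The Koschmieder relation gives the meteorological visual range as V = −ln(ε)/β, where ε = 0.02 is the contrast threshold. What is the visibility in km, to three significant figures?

V = −ln(0.02) / 5.58 = 3.912 / 5.58 = 0.7011 km.

0.701 km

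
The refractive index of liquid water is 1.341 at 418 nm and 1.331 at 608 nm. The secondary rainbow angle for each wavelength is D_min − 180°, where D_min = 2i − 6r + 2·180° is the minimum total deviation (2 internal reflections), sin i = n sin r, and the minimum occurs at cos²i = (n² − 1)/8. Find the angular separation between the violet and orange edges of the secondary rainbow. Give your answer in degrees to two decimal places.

2.60°

At 418 nm (n = 1.341): cos²i = 0.09979 → i = 71.586°, r = 45.034°, D_min = 232.966°, rainbow angle = 52.966°.
At 608 nm (n = 1.331): cos²i = 0.09645 → i = 71.907°, r = 45.575°, D_min = 230.365°, rainbow angle = 50.365°.
Angular width = |52.966° − 50.365°| = 2.601°.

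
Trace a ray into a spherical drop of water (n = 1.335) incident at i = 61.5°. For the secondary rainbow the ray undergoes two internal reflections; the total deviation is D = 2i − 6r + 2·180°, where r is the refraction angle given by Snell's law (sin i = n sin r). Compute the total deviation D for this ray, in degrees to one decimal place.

236.0°

sin r = sin 61.5° / 1.335 = 0.8788/1.335 = 0.6583; r = 41.17°.
D = 2·61.5° − 6·41.17° + 2·180° = 123.00° − 247.02° + 360° = 235.98°.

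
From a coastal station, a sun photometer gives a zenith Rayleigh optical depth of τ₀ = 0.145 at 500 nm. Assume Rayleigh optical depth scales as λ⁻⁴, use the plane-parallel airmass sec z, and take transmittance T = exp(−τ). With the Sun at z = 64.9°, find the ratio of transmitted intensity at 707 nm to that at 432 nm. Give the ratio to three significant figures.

1.70

Airmass: sec 64.9° = 2.3574.
τ(707 nm) = 0.145 × (500/707)⁴ × 2.3574 = 0.145 × 0.2502 × 2.3574 = 0.0855.
τ(432 nm) = 0.145 × (500/432)⁴ × 2.3574 = 0.145 × 1.7945 × 2.3574 = 0.6134.
T(707)/T(432) = exp(τ_B − τ_A) = exp(0.5279) = 1.6954.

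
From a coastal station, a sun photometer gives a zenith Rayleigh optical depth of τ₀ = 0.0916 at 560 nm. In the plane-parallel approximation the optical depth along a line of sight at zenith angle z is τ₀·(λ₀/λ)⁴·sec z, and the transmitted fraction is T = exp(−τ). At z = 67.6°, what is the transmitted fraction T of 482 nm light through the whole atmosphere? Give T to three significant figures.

sec 67.6° = 2.6242.
τ = 0.0916 × (560/482)⁴ × 2.6242 = 0.0916 × 1.8221 × 2.6242 = 0.4380.
T = exp(−0.4380) = 0.6453.

0.645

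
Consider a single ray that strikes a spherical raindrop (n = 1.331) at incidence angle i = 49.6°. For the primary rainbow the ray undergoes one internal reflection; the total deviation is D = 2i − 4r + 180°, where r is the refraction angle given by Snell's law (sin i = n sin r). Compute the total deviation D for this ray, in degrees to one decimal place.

139.6°

sin r = sin 49.6° / 1.331 = 0.7615/1.331 = 0.5722; r = 34.90°.
D = 2·49.6° − 4·34.90° + 180° = 99.20° − 139.60° + 180° = 139.60°.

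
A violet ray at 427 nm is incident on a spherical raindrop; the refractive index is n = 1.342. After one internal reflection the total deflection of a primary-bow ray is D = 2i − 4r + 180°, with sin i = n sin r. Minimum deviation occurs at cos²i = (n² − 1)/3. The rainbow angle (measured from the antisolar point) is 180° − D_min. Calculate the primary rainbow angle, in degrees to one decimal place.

40.8°

cos²i = (1.80096 − 1)/3 = 0.26699; i = arccos(0.51671) = 58.888°.
sin r = sin 58.888°/1.342 = 0.63797; r = 39.641°.
D_min = 2·58.888° − 4·39.641° + 180° = 139.213°.
Rainbow angle = 180° − D_min = 40.787°.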